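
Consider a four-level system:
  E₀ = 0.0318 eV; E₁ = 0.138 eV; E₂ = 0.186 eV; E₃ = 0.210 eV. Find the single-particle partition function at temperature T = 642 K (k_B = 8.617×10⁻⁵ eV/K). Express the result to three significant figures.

k_BT = 8.617×10⁻⁵ × 642 K = 0.055321 eV.
Eᵢ/kT = 0.57483, 2.4945, 3.3622, 3.7960.
Z = Σ e^(−Eᵢ/kT) = e^(−0.57483) + e^(−2.4945) + e^(−3.3622) + e^(−3.7960) = 0.56280 + 0.082538 + 0.034659 + 0.022460 = 0.70246.

Z = 0.702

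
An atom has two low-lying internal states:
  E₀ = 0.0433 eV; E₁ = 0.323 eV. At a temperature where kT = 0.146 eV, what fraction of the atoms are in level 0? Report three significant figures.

Eᵢ/kT = 0.29658, 2.2123.
Z = Σ e^(−Eᵢ/kT) = e^(−0.29658) + e^(−2.2123) = 0.74336 + 0.10945 = 0.85281.
P₀ = e^(−E₀/kT) / Z = 0.74336/0.85281 = 0.872.

0.872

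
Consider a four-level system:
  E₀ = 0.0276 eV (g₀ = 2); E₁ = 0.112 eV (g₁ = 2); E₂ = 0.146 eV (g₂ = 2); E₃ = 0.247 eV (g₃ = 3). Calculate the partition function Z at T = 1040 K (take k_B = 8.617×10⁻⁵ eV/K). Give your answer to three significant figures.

Z = 2.63

k_BT = 8.617×10⁻⁵ × 1040 K = 0.089617 eV.
Eᵢ/kT = 0.30798, 1.2498, 1.6292, 2.7562.
Z = Σ gᵢe^(−Eᵢ/kT) = 2·e^(−0.30798) + 2·e^(−1.2498) + 2·e^(−1.6292) + 3·e^(−2.7562) = 1.4699 + 0.57312 + 0.39217 + 0.19060 = 2.6258.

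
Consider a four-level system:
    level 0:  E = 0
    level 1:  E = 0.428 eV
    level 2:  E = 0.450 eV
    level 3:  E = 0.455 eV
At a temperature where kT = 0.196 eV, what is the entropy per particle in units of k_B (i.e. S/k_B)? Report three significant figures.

Eᵢ/kT = 0, 2.1837, 2.2959, 2.3214.
Z = Σ e^(−Eᵢ/kT) = e^(−0) + e^(−2.1837) + e^(−2.2959) + e^(−2.3214) = 1.0000 + 0.11262 + 0.10067 + 0.098136 = 1.3114.
⟨E⟩ = Σ EᵢPᵢ = 0.10535 eV.
S/k_B = ln Z + ⟨E⟩/kT = ln(1.3114) + 0.10535/0.196 = 0.27110 + 0.53750 = 0.809.

0.809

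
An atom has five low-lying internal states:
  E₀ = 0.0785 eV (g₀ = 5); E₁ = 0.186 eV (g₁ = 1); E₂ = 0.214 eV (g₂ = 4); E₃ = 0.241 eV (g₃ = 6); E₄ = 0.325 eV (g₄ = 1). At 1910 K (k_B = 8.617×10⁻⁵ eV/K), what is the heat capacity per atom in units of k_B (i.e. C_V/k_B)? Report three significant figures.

0.223

k_BT = 8.617×10⁻⁵ × 1910 K = 0.16458 eV.
Eᵢ/kT = 0.47697, 1.1301, 1.3003, 1.4643, 1.9747.
Z = Σ gᵢe^(−Eᵢ/kT) = 5·e^(−0.47697) + 1·e^(−1.1301) + 4·e^(−1.3003) + 6·e^(−1.4643) + 1·e^(−1.9747) = 3.1033 + 0.32300 + 1.0898 + 1.3874 + 0.13880 = 6.0423.
⟨E⟩ = 0.15166 eV, ⟨E²⟩ = 0.029037 eV².
C_V/k_B = (⟨E²⟩ − ⟨E⟩²)/(kT)² = (0.029037 − 0.023001)/0.027087 = 0.223.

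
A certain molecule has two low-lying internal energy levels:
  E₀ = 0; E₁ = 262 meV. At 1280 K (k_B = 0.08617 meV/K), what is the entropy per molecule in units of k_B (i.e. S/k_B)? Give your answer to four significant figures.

0.2910

k_BT = 0.08617 × 1280 K = 110.298 meV.
Eᵢ/kT = 0, 2.37538.
Z = Σ e^(−Eᵢ/kT) = e^(−0) + e^(−2.37538) = 1.00000 + 0.0929792 = 1.09298.
⟨E⟩ = Σ EᵢPᵢ = 22.2882 meV.
S/k_B = ln Z + ⟨E⟩/kT = ln(1.09298) + 22.2882/110.298 = 0.0889079 + 0.202073 = 0.2910.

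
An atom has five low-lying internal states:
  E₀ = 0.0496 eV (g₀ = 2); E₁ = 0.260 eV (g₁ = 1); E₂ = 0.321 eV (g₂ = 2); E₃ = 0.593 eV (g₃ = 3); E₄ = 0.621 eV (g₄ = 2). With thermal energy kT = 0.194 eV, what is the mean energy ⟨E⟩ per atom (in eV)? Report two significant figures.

Eᵢ/kT = 0.2557, 1.340, 1.655, 3.057, 3.201.
Z = Σ gᵢe^(−Eᵢ/kT) = 2·e^(−0.2557) + 1·e^(−1.340) + 2·e^(−1.655) + 3·e^(−3.057) + 2·e^(−3.201) = 1.549 + 0.2618 + 0.3822 + 0.1411 + 0.08144 = 2.416.
⟨E⟩ = Σ Eᵢ gᵢe^(−Eᵢ/kT) / Z = (0.0496·1.549 + 0.260·0.2618 + 0.321·0.3822 + 0.593·0.1411 + 0.621·0.08144) / 2.416 = 0.17 eV.

0.17 eV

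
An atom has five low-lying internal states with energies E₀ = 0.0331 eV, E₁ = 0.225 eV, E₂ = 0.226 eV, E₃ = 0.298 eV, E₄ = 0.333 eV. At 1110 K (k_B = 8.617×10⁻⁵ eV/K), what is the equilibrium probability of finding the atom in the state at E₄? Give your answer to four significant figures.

0.03165

k_BT = 8.617×10⁻⁵ × 1110 K = 0.0956487 eV.
Eᵢ/kT = 0.346058, 2.35236, 2.36281, 3.11557, 3.48149.
Z = Σ e^(−Eᵢ/kT) = e^(−0.346058) + e^(−2.35236) + e^(−2.36281) + e^(−3.11557) + e^(−3.48149) = 0.707471 + 0.0951444 + 0.0941553 + 0.0443532 + 0.0307615 = 0.971885.
P₄ = e^(−E₄/kT) / Z = 0.0307615/0.971885 = 0.03165.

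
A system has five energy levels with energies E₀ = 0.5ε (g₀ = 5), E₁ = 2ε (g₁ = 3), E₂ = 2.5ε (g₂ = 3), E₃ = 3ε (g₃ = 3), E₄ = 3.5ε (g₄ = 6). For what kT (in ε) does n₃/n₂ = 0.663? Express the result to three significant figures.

n₃/n₂ = (g₃/g₂) exp[−(E₃−E₂)/kT] = 0.663.
⇒ (E₃−E₂)/kT = ln((3/3)/0.663) = ln(1.5083) = 0.41098.
kT = 0.5ε / 0.41098 = 1.22 ε.

1.22 ε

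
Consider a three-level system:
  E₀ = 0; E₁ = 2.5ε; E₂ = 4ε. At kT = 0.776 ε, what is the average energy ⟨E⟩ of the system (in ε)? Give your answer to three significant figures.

0.117 ε

Eᵢ/kT = 0, 3.2216, 5.1546.
Z = Σ e^(−Eᵢ/kT) = e^(−0) + e^(−3.2216) + e^(−5.1546) = 1.0000 + 0.039891 + 0.0057728 = 1.0457.
⟨E⟩ = Σ Eᵢ e^(−Eᵢ/kT) / Z = (0·1.0000 + 2.5·0.039891 + 4·0.0057728) / 1.0457 = 0.117 ε.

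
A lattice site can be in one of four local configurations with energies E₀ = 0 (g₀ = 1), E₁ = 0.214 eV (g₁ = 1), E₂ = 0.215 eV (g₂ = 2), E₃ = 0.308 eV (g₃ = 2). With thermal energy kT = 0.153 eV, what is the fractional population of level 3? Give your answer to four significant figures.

Eᵢ/kT = 0, 1.39869, 1.40523, 2.01307.
Z = Σ gᵢe^(−Eᵢ/kT) = 1·e^(−0) + 1·e^(−1.39869) + 2·e^(−1.40523) + 2·e^(−2.01307) = 1.00000 + 0.246920 + 0.490621 + 0.267156 = 2.00470.
P₃ = g₃ e^(−E₃/kT) / Z = 0.267156/2.00470 = 0.1333.

0.1333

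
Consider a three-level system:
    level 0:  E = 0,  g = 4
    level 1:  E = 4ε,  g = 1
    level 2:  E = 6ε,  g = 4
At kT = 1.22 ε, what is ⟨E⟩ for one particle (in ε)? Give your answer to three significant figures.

0.0802 ε

Eᵢ/kT = 0, 3.2787, 4.9180.
Z = Σ gᵢe^(−Eᵢ/kT) = 4·e^(−0) + 1·e^(−3.2787) + 4·e^(−4.9180) = 4.0000 + 0.037677 + 0.029255 = 4.0669.
⟨E⟩ = Σ Eᵢ gᵢe^(−Eᵢ/kT) / Z = (0·4.0000 + 4·0.037677 + 6·0.029255) / 4.0669 = 0.0802 ε.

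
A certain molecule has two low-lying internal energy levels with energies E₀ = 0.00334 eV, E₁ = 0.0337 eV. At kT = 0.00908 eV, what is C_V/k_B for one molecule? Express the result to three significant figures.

Eᵢ/kT = 0.36784, 3.7115.
Z = Σ e^(−Eᵢ/kT) = e^(−0.36784) + e^(−3.7115) = 0.69223 + 0.024441 = 0.71667.
⟨E⟩ = 0.0043754 eV, ⟨E²⟩ = 0.000049506 eV².
C_V/k_B = (⟨E²⟩ − ⟨E⟩²)/(kT)² = (0.000049506 − 0.000019144)/0.000082446 = 0.368.

0.368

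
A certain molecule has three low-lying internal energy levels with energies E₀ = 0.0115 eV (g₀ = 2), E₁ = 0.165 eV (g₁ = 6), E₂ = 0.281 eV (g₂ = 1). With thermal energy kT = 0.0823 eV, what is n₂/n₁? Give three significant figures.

0.0407

n₂/n₁ = (g₂/g₁) exp[−(E₂−E₁)/kT] = (1/6) × exp(−(0.116 eV)/(0.0823 eV)) = (1/6) × exp(-1.4095) = 0.0407.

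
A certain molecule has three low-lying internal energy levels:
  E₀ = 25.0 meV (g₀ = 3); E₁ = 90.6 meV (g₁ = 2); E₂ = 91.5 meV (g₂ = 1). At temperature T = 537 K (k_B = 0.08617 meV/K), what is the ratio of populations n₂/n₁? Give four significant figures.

k_BT = 0.08617 × 537 K = 46.2733 meV.
n₂/n₁ = (g₂/g₁) exp[−(E₂−E₁)/kT] = (1/2) × exp(−(0.9 meV)/(46.2733 meV)) = (1/2) × exp(-0.0194497) = 0.4904.

0.4904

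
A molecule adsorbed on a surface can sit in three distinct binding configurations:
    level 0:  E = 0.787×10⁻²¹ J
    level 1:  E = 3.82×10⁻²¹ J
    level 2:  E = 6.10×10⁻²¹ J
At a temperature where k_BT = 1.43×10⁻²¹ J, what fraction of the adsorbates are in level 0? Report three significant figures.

Eᵢ/kT = 0.55035, 2.6713, 4.2657.
Z = Σ e^(−Eᵢ/kT) = e^(−0.55035) + e^(−2.6713) + e^(−4.2657) = 0.57675 + 0.069162 + 0.014042 = 0.65995.
P₀ = e^(−E₀/kT) / Z = 0.57675/0.65995 = 0.874.

0.874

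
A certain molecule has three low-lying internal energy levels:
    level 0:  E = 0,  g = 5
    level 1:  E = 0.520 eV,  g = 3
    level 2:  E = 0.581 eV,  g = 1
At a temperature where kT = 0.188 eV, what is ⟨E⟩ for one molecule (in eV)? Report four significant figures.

0.02380 eV

Eᵢ/kT = 0, 2.76596, 3.09043.
Z = Σ gᵢe^(−Eᵢ/kT) = 5·e^(−0) + 3·e^(−2.76596) + 1·e^(−3.09043) = 5.00000 + 0.188747 + 0.0454824 = 5.23423.
⟨E⟩ = Σ Eᵢ gᵢe^(−Eᵢ/kT) / Z = (0·5.00000 + 0.520·0.188747 + 0.581·0.0454824) / 5.23423 = 0.02380 eV.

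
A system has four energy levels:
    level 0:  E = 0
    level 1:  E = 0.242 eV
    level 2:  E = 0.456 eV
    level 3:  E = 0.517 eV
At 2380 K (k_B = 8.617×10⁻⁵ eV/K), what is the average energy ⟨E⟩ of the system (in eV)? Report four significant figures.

0.1105 eV

k_BT = 8.617×10⁻⁵ × 2380 K = 0.205085 eV.
Eᵢ/kT = 0, 1.18000, 2.22347, 2.52091.
Z = Σ e^(−Eᵢ/kT) = e^(−0) + e^(−1.18000) + e^(−2.22347) + e^(−2.52091) = 1.00000 + 0.307279 + 0.108233 + 0.0803864 = 1.49590.
⟨E⟩ = Σ Eᵢ e^(−Eᵢ/kT) / Z = (0·1.00000 + 0.242·0.307279 + 0.456·0.108233 + 0.517·0.0803864) / 1.49590 = 0.1105 eV.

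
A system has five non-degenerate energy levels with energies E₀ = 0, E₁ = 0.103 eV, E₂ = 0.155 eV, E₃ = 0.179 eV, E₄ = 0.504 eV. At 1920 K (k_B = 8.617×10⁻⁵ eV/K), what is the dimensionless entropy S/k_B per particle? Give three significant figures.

k_BT = 8.617×10⁻⁵ × 1920 K = 0.16545 eV.
Eᵢ/kT = 0, 0.62254, 0.93684, 1.0819, 3.0462.
Z = Σ e^(−Eᵢ/kT) = e^(−0) + e^(−0.62254) + e^(−0.93684) + e^(−1.0819) + e^(−3.0462) = 1.0000 + 0.53658 + 0.39186 + 0.33895 + 0.047539 = 2.3149.
⟨E⟩ = Σ EᵢPᵢ = 0.086672 eV.
S/k_B = ln Z + ⟨E⟩/kT = ln(2.3149) + 0.086672/0.16545 = 0.83937 + 0.52386 = 1.36.

1.36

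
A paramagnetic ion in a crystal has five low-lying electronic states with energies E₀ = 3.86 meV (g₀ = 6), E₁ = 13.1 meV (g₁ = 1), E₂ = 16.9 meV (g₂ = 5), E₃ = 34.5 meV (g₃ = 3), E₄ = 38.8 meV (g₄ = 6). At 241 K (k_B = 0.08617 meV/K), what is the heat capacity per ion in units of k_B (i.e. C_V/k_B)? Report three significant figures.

k_BT = 0.08617 × 241 K = 20.767 meV.
Eᵢ/kT = 0.18587, 0.63081, 0.81379, 1.6613, 1.8683.
Z = Σ gᵢe^(−Eᵢ/kT) = 6·e^(−0.18587) + 1·e^(−0.63081) + 5·e^(−0.81379) + 3·e^(−1.6613) + 6·e^(−1.8683) = 4.9823 + 0.53216 + 2.2159 + 0.56968 + 0.92632 = 9.2264.
⟨E⟩ = 12.925 meV, ⟨E²⟩ = 311.17 meV².
C_V/k_B = (⟨E²⟩ − ⟨E⟩²)/(kT)² = (311.17 − 167.06)/431.27 = 0.334.

0.334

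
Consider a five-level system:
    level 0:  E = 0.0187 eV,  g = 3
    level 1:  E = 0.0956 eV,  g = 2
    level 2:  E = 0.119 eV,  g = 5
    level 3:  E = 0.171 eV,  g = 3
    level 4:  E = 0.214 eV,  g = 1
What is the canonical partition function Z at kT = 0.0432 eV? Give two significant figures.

Eᵢ/kT = 0.4329, 2.213, 2.755, 3.958, 4.954.
Z = Σ gᵢe^(−Eᵢ/kT) = 3·e^(−0.4329) + 2·e^(−2.213) + 5·e^(−2.755) + 3·e^(−3.958) + 1·e^(−4.954) = 1.946 + 0.2187 + 0.3180 + 0.05730 + 0.007055 = 2.547.

Z = 2.5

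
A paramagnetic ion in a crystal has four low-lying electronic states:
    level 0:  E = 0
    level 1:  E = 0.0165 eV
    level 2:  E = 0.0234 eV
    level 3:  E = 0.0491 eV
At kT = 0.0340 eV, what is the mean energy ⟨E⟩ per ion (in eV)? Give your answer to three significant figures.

0.0142 eV

Eᵢ/kT = 0, 0.48529, 0.68824, 1.4441.
Z = Σ e^(−Eᵢ/kT) = e^(−0) + e^(−0.48529) + e^(−0.68824) + e^(−1.4441) = 1.0000 + 0.61552 + 0.50246 + 0.23596 = 2.3539.
⟨E⟩ = Σ Eᵢ e^(−Eᵢ/kT) / Z = (0·1.0000 + 0.0165·0.61552 + 0.0234·0.50246 + 0.0491·0.23596) / 2.3539 = 0.0142 eV.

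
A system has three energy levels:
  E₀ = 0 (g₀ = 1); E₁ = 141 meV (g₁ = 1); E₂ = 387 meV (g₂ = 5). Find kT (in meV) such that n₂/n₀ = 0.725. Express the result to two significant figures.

n₂/n₀ = (g₂/g₀) exp[−(E₂−E₀)/kT] = 0.725.
⇒ (E₂−E₀)/kT = ln((5/1)/0.725) = ln(6.897) = 1.931.
kT = 387 meV / 1.931 = 200 meV.

200 meV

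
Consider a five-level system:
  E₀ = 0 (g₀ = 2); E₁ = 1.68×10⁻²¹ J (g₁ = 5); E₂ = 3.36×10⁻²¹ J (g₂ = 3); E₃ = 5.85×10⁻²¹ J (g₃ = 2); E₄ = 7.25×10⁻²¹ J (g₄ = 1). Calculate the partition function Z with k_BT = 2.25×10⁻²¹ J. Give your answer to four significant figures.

Z = 5.232

Eᵢ/kT = 0, 0.746667, 1.49333, 2.60000, 3.22222.
Z = Σ gᵢe^(−Eᵢ/kT) = 2·e^(−0) + 5·e^(−0.746667) + 3·e^(−1.49333) + 2·e^(−2.60000) + 1·e^(−3.22222) = 2.00000 + 2.36972 + 0.673870 + 0.148547 + 0.0398665 = 5.23200.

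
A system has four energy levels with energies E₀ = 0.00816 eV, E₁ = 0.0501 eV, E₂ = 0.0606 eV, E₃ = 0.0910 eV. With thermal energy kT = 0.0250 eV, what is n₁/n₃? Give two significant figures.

5.1

n₁/n₃ = exp[−(E₁−E₃)/kT] = exp(−(-0.0409 eV)/(0.0250 eV)) = exp(1.636) = 5.1.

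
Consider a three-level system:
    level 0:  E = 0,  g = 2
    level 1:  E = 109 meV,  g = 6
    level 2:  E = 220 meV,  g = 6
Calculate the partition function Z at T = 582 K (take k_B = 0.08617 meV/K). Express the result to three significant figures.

Z = 2.76

k_BT = 0.08617 × 582 K = 50.151 meV.
Eᵢ/kT = 0, 2.1734, 4.3868.
Z = Σ gᵢe^(−Eᵢ/kT) = 2·e^(−0) + 6·e^(−2.1734) + 6·e^(−4.3868) = 2.0000 + 0.68274 + 0.074643 = 2.7574.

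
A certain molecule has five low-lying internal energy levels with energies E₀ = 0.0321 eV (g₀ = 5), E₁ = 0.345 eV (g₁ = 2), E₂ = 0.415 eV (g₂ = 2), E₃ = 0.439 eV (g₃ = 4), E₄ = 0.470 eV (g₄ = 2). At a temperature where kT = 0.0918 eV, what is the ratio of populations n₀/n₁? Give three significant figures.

75.5

n₀/n₁ = (g₀/g₁) exp[−(E₀−E₁)/kT] = (5/2) × exp(−(-0.3129 eV)/(0.0918 eV)) = (5/2) × exp(3.4085) = 75.5.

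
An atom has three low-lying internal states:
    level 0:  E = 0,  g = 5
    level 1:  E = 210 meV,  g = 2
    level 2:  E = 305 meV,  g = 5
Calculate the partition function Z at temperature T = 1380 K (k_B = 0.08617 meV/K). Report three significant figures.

k_BT = 0.08617 × 1380 K = 118.91 meV.
Eᵢ/kT = 0, 1.7660, 2.5650.
Z = Σ gᵢe^(−Eᵢ/kT) = 5·e^(−0) + 2·e^(−1.7660) + 5·e^(−2.5650) = 5.0000 + 0.34203 + 0.38460 = 5.7266.

Z = 5.73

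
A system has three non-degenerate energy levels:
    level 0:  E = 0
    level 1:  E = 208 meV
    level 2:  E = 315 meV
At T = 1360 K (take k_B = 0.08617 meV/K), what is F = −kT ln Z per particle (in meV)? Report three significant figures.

k_BT = 0.08617 × 1360 K = 117.19 meV.
Eᵢ/kT = 0, 1.7749, 2.6879.
Z = Σ e^(−Eᵢ/kT) = e^(−0) + e^(−1.7749) + e^(−2.6879) = 1.0000 + 0.16950 + 0.068024 = 1.2375.
F = −kT ln Z = −117.19 × ln(1.2375) = −117.19 × 0.21309 = -25.0 meV.

-25.0 meV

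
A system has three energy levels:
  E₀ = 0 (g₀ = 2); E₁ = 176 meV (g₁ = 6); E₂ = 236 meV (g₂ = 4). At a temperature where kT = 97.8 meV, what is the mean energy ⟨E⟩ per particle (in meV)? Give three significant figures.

Eᵢ/kT = 0, 1.7996, 2.4131.
Z = Σ gᵢe^(−Eᵢ/kT) = 2·e^(−0) + 6·e^(−1.7996) + 4·e^(−2.4131) = 2.0000 + 0.99219 + 0.35815 = 3.3503.
⟨E⟩ = Σ Eᵢ gᵢe^(−Eᵢ/kT) / Z = (0·2.0000 + 176·0.99219 + 236·0.35815) / 3.3503 = 77.4 meV.

77.4 meV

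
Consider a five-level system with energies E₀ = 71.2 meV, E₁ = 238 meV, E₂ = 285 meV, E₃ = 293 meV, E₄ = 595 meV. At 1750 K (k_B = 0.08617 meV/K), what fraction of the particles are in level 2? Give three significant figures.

0.132

k_BT = 0.08617 × 1750 K = 150.80 meV.
Eᵢ/kT = 0.47215, 1.5782, 1.8899, 1.9430, 3.9456.
Z = Σ e^(−Eᵢ/kT) = e^(−0.47215) + e^(−1.5782) + e^(−1.8899) + e^(−1.9430) + e^(−3.9456) = 0.62366 + 0.20635 + 0.15109 + 0.14327 + 0.019340 = 1.1437.
P₂ = e^(−E₂/kT) / Z = 0.15109/1.1437 = 0.132.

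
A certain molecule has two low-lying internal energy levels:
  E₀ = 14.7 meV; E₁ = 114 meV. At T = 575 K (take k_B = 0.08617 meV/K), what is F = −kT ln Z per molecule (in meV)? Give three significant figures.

k_BT = 0.08617 × 575 K = 49.548 meV.
Eᵢ/kT = 0.29668, 2.3008.
Z = Σ e^(−Eᵢ/kT) = e^(−0.29668) + e^(−2.3008) = 0.74328 + 0.10018 = 0.84346.
F = −kT ln Z = −49.548 × ln(0.84346) = −49.548 × -0.17024 = 8.44 meV.

8.44 meV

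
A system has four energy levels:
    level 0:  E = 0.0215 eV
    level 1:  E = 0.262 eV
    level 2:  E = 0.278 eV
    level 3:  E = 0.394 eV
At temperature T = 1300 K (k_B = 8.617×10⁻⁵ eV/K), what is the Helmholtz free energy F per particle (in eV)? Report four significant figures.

-0.003863 eV

k_BT = 8.617×10⁻⁵ × 1300 K = 0.112021 eV.
Eᵢ/kT = 0.191928, 2.33885, 2.48168, 3.51720.
Z = Σ e^(−Eᵢ/kT) = e^(−0.191928) + e^(−2.33885) + e^(−2.48168) + e^(−3.51720) = 0.825366 + 0.0964385 + 0.0836027 + 0.0296824 = 1.03509.
F = −kT ln Z = −0.112021 × ln(1.03509) = −0.112021 × 0.0344884 = -0.003863 eV.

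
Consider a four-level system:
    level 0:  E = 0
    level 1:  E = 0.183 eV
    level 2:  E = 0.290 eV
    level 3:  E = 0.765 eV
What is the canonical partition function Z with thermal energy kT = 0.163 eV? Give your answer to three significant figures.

Eᵢ/kT = 0, 1.1227, 1.7791, 4.6933.
Z = Σ e^(−Eᵢ/kT) = e^(−0) + e^(−1.1227) + e^(−1.7791) + e^(−4.6933) = 1.0000 + 0.32540 + 0.16879 + 0.0091564 = 1.5033.

Z = 1.50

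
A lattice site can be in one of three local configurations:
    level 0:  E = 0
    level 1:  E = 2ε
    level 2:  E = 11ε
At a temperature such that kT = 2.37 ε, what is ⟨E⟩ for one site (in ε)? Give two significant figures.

Eᵢ/kT = 0, 0.8439, 4.641.
Z = Σ e^(−Eᵢ/kT) = e^(−0) + e^(−0.8439) + e^(−4.641) = 1.000 + 0.4300 + 0.009648 = 1.440.
⟨E⟩ = Σ Eᵢ e^(−Eᵢ/kT) / Z = (0·1.000 + 2·0.4300 + 11·0.009648) / 1.440 = 0.67 ε.

0.67 ε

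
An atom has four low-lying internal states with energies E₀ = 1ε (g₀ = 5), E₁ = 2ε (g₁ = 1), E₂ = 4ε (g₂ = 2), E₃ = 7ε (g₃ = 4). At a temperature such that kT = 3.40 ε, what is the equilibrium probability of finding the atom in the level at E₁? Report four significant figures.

Eᵢ/kT = 0.294118, 0.588235, 1.17647, 2.05882.
Z = Σ gᵢe^(−Eᵢ/kT) = 5·e^(−0.294118) + 1·e^(−0.588235) + 2·e^(−1.17647) + 4·e^(−2.05882) = 3.72594 + 0.555307 + 0.616731 + 0.510418 = 5.40840.
P₁ = g₁ e^(−E₁/kT) / Z = 0.555307/5.40840 = 0.1027.

0.1027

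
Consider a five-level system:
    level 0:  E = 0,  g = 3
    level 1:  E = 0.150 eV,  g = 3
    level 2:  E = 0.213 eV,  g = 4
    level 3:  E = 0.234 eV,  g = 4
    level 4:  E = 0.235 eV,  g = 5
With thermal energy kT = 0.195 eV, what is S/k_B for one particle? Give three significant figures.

Eᵢ/kT = 0, 0.76923, 1.0923, 1.2000, 1.2051.
Z = Σ gᵢe^(−Eᵢ/kT) = 3·e^(−0) + 3·e^(−0.76923) + 4·e^(−1.0923) + 4·e^(−1.2000) + 5·e^(−1.2051) = 3.0000 + 1.3901 + 1.3418 + 1.2048 + 1.4983 = 8.4350.
⟨E⟩ = Σ EᵢPᵢ = 0.13377 eV.
S/k_B = ln Z + ⟨E⟩/kT = ln(8.4350) + 0.13377/0.195 = 2.1324 + 0.68600 = 2.82.

2.82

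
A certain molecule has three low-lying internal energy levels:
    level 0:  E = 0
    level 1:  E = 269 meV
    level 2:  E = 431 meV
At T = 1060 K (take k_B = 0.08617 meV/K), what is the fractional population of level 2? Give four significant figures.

0.008410

k_BT = 0.08617 × 1060 K = 91.3402 meV.
Eᵢ/kT = 0, 2.94503, 4.71862.
Z = Σ e^(−Eᵢ/kT) = e^(−0) + e^(−2.94503) + e^(−4.71862) = 1.00000 + 0.0526005 + 0.00892749 = 1.06153.
P₂ = e^(−E₂/kT) / Z = 0.00892749/1.06153 = 0.008410.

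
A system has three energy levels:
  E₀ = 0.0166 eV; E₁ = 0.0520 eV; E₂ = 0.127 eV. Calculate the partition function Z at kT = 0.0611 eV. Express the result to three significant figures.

Z = 1.31

Eᵢ/kT = 0.27169, 0.85106, 2.0786.
Z = Σ e^(−Eᵢ/kT) = e^(−0.27169) + e^(−0.85106) + e^(−2.0786) = 0.76209 + 0.42696 + 0.12511 = 1.3142.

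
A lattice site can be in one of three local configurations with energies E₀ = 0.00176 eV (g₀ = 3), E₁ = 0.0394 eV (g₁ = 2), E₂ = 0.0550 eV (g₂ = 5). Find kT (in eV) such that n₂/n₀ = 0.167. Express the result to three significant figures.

n₂/n₀ = (g₂/g₀) exp[−(E₂−E₀)/kT] = 0.167.
⇒ (E₂−E₀)/kT = ln((5/3)/0.167) = ln(9.9800) = 2.3006.
kT = 0.05324 eV / 2.3006 = 0.0231 eV.

0.0231 eV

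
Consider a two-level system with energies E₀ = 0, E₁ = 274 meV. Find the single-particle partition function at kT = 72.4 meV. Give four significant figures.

Eᵢ/kT = 0, 3.78453.
Z = Σ e^(−Eᵢ/kT) = e^(−0) + e^(−3.78453) = 1.00000 + 0.0227195 = 1.02272.

Z = 1.023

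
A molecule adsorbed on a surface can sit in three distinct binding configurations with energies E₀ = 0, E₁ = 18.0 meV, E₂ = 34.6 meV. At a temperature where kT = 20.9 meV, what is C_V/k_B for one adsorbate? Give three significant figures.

0.341

Eᵢ/kT = 0, 0.86124, 1.6555.
Z = Σ e^(−Eᵢ/kT) = e^(−0) + e^(−0.86124) + e^(−1.6555) = 1.0000 + 0.42264 + 0.19100 = 1.6136.
⟨E⟩ = 8.8102 meV, ⟨E²⟩ = 226.57 meV².
C_V/k_B = (⟨E²⟩ − ⟨E⟩²)/(kT)² = (226.57 − 77.620)/436.81 = 0.341.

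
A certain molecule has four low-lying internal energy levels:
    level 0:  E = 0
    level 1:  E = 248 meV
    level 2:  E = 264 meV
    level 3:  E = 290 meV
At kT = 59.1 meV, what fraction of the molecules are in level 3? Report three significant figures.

0.00715

Eᵢ/kT = 0, 4.1963, 4.4670, 4.9069.
Z = Σ e^(−Eᵢ/kT) = e^(−0) + e^(−4.1963) + e^(−4.4670) + e^(−4.9069) = 1.0000 + 0.015051 + 0.011482 + 0.0073954 = 1.0339.
P₃ = e^(−E₃/kT) / Z = 0.0073954/1.0339 = 0.00715.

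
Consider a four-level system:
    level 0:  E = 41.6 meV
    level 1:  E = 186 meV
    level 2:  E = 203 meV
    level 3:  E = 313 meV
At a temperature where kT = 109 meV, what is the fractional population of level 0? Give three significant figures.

Eᵢ/kT = 0.38165, 1.7064, 1.8624, 2.8716.
Z = Σ e^(−Eᵢ/kT) = e^(−0.38165) + e^(−1.7064) + e^(−1.8624) + e^(−2.8716) = 0.68273 + 0.18152 + 0.15530 + 0.056608 = 1.0762.
P₀ = e^(−E₀/kT) / Z = 0.68273/1.0762 = 0.634.

0.634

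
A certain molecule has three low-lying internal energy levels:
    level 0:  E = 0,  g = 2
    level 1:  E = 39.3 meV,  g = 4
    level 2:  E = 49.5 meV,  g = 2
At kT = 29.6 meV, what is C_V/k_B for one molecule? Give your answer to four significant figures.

0.4986

Eᵢ/kT = 0, 1.32770, 1.67230.
Z = Σ gᵢe^(−Eᵢ/kT) = 2·e^(−0) + 4·e^(−1.32770) + 2·e^(−1.67230) = 2.00000 + 1.06035 + 0.375629 = 3.43598.
⟨E⟩ = 17.5395 meV, ⟨E²⟩ = 744.499 meV².
C_V/k_B = (⟨E²⟩ − ⟨E⟩²)/(kT)² = (744.499 − 307.634)/876.160 = 0.4986.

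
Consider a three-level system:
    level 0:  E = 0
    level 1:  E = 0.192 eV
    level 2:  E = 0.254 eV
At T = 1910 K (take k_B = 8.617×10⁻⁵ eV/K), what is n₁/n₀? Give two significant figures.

0.31

k_BT = 8.617×10⁻⁵ × 1910 K = 0.1646 eV.
n₁/n₀ = exp[−(E₁−E₀)/kT] = exp(−(0.192 eV)/(0.1646 eV)) = exp(-1.166) = 0.31.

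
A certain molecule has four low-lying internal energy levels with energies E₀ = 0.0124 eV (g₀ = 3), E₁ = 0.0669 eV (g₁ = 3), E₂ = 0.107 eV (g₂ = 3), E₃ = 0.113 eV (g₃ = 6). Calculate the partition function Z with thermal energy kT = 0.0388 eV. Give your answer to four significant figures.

Z = 3.231

Eᵢ/kT = 0.319588, 1.72423, 2.75773, 2.91237.
Z = Σ gᵢe^(−Eᵢ/kT) = 3·e^(−0.319588) + 3·e^(−1.72423) + 3·e^(−2.75773) + 6·e^(−2.91237) = 2.17934 + 0.534931 + 0.190307 + 0.326081 = 3.23066.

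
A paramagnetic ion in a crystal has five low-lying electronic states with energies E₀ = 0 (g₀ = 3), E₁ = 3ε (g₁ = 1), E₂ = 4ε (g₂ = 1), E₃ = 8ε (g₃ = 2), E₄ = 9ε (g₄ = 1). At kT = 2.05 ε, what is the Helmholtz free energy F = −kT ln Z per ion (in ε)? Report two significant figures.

-2.5 ε

Eᵢ/kT = 0, 1.463, 1.951, 3.902, 4.390.
Z = Σ gᵢe^(−Eᵢ/kT) = 3·e^(−0) + 1·e^(−1.463) + 1·e^(−1.951) + 2·e^(−3.902) + 1·e^(−4.390) = 3.000 + 0.2315 + 0.1421 + 0.04040 + 0.01240 = 3.426.
F = −kT ln Z = −2.05 × ln(3.426) = −2.05 × 1.231 = -2.5 ε.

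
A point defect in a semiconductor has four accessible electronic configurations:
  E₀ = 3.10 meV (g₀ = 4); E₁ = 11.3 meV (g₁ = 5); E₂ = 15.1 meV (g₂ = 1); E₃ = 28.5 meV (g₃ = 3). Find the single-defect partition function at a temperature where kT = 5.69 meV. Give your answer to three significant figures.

Z = 3.10

Eᵢ/kT = 0.54482, 1.9859, 2.6538, 5.0088.
Z = Σ gᵢe^(−Eᵢ/kT) = 4·e^(−0.54482) + 5·e^(−1.9859) + 1·e^(−2.6538) + 3·e^(−5.0088) = 2.3198 + 0.68629 + 0.070383 + 0.020037 = 3.0965.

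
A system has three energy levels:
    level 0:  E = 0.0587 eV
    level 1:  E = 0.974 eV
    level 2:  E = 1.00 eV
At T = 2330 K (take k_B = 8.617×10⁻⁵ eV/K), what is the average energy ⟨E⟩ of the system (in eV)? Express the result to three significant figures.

k_BT = 8.617×10⁻⁵ × 2330 K = 0.20078 eV.
Eᵢ/kT = 0.29236, 4.8511, 4.9806.
Z = Σ e^(−Eᵢ/kT) = e^(−0.29236) + e^(−4.8511) + e^(−4.9806) = 0.74650 + 0.0078198 + 0.0068699 = 0.76119.
⟨E⟩ = Σ Eᵢ e^(−Eᵢ/kT) / Z = (0.0587·0.74650 + 0.974·0.0078198 + 1.00·0.0068699) / 0.76119 = 0.0766 eV.

0.0766 eV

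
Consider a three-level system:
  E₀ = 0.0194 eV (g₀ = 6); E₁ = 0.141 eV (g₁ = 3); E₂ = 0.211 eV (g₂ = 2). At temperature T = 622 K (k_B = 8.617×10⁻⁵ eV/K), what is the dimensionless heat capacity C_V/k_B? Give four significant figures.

k_BT = 8.617×10⁻⁵ × 622 K = 0.0535977 eV.
Eᵢ/kT = 0.361956, 2.63071, 3.93674.
Z = Σ gᵢe^(−Eᵢ/kT) = 6·e^(−0.361956) + 3·e^(−2.63071) + 2·e^(−3.93674) = 4.17788 + 0.216082 + 0.0390234 = 4.43299.
⟨E⟩ = 0.0270139 eV, ⟨E²⟩ = 0.00171570 eV².
C_V/k_B = (⟨E²⟩ − ⟨E⟩²)/(kT)² = (0.00171570 − 0.000729751)/0.00287271 = 0.3432.

0.3432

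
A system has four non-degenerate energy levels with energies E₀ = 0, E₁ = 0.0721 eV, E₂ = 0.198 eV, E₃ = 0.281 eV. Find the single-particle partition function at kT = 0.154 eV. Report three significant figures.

Z = 2.06

Eᵢ/kT = 0, 0.46818, 1.2857, 1.8247.
Z = Σ e^(−Eᵢ/kT) = e^(−0) + e^(−0.46818) + e^(−1.2857) + e^(−1.8247) = 1.0000 + 0.62614 + 0.27646 + 0.16127 = 2.0639.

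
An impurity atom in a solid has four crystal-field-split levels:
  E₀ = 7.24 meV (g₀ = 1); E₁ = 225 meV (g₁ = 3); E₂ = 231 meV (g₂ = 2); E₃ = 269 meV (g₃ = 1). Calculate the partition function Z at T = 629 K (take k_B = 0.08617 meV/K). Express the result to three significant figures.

k_BT = 0.08617 × 629 K = 54.201 meV.
Eᵢ/kT = 0.13358, 4.1512, 4.2619, 4.9630.
Z = Σ gᵢe^(−Eᵢ/kT) = 1·e^(−0.13358) + 3·e^(−4.1512) + 2·e^(−4.2619) + 1·e^(−4.9630) = 0.87496 + 0.047237 + 0.028191 + 0.0069919 = 0.95738.

Z = 0.957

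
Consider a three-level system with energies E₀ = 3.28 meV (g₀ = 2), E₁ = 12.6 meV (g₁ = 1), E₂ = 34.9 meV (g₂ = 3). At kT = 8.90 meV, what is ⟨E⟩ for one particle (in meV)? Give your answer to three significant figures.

Eᵢ/kT = 0.36854, 1.4157, 3.9213.
Z = Σ gᵢe^(−Eᵢ/kT) = 2·e^(−0.36854) + 1·e^(−1.4157) + 3·e^(−3.9213) = 1.3835 + 0.24276 + 0.059446 = 1.6857.
⟨E⟩ = Σ Eᵢ gᵢe^(−Eᵢ/kT) / Z = (3.28·1.3835 + 12.6·0.24276 + 34.9·0.059446) / 1.6857 = 5.74 meV.

5.74 meV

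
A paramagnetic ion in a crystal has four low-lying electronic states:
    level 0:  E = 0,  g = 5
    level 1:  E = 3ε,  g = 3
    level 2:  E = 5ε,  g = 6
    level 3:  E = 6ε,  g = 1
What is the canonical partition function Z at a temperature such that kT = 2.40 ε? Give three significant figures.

Eᵢ/kT = 0, 1.2500, 2.0833, 2.5000.
Z = Σ gᵢe^(−Eᵢ/kT) = 5·e^(−0) + 3·e^(−1.2500) + 6·e^(−2.0833) + 1·e^(−2.5000) = 5.0000 + 0.85951 + 0.74711 + 0.082085 = 6.6887.

Z = 6.69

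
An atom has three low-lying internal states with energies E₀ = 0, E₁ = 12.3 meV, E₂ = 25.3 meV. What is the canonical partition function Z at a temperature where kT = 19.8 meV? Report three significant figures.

Eᵢ/kT = 0, 0.62121, 1.2778.
Z = Σ e^(−Eᵢ/kT) = e^(−0) + e^(−0.62121) + e^(−1.2778) = 1.0000 + 0.53729 + 0.27865 = 1.8159.

Z = 1.82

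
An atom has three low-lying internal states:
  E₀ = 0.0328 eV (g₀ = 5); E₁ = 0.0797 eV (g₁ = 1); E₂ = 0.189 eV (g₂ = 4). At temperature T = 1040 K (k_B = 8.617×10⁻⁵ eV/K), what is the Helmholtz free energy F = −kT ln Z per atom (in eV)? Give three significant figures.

k_BT = 8.617×10⁻⁵ × 1040 K = 0.089617 eV.
Eᵢ/kT = 0.36600, 0.88934, 2.1090.
Z = Σ gᵢe^(−Eᵢ/kT) = 5·e^(−0.36600) + 1·e^(−0.88934) + 4·e^(−2.1090) = 3.4675 + 0.41093 + 0.48544 = 4.3639.
F = −kT ln Z = −0.089617 × ln(4.3639) = −0.089617 × 1.4734 = -0.132 eV.

-0.132 eV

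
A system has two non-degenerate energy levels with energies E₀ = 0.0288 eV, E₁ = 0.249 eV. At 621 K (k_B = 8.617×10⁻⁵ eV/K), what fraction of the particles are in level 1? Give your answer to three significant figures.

0.0161

k_BT = 8.617×10⁻⁵ × 621 K = 0.053512 eV.
Eᵢ/kT = 0.53820, 4.6532.
Z = Σ e^(−Eᵢ/kT) = e^(−0.53820) + e^(−4.6532) = 0.58380 + 0.0095311 = 0.59333.
P₁ = e^(−E₁/kT) / Z = 0.0095311/0.59333 = 0.0161.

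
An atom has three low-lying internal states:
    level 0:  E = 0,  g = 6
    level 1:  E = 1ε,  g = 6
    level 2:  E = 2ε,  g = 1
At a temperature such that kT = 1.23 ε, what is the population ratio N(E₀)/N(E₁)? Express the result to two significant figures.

2.3

n₀/n₁ = (g₀/g₁) exp[−(E₀−E₁)/kT] = (6/6) × exp(−(-1ε)/(1.23ε)) = (6/6) × exp(0.8130) = 2.3.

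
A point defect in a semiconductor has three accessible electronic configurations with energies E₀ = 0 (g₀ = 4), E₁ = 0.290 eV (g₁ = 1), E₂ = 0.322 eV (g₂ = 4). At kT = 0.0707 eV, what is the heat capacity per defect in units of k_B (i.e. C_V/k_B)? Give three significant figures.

0.280

Eᵢ/kT = 0, 4.1018, 4.5545.
Z = Σ gᵢe^(−Eᵢ/kT) = 4·e^(−0) + 1·e^(−4.1018) + 4·e^(−4.5545) = 4.0000 + 0.016543 + 0.042079 = 4.0586.
⟨E⟩ = 0.0045205 eV, ⟨E²⟩ = 0.0014178 eV².
C_V/k_B = (⟨E²⟩ − ⟨E⟩²)/(kT)² = (0.0014178 − 0.000020435)/0.0049985 = 0.280.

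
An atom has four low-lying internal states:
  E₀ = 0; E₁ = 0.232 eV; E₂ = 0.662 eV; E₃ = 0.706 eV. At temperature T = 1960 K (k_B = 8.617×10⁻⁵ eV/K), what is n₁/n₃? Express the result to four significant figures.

k_BT = 8.617×10⁻⁵ × 1960 K = 0.168893 eV.
n₁/n₃ = exp[−(E₁−E₃)/kT] = exp(−(-0.474 eV)/(0.168893 eV)) = exp(2.80651) = 16.55.

16.55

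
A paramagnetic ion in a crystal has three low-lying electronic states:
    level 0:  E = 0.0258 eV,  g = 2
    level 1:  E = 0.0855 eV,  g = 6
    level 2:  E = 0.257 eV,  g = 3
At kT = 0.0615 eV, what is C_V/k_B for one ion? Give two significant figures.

0.40

Eᵢ/kT = 0.4195, 1.390, 4.179.
Z = Σ gᵢe^(−Eᵢ/kT) = 2·e^(−0.4195) + 6·e^(−1.390) + 3·e^(−4.179) = 1.315 + 1.494 + 0.04594 = 2.855.
⟨E⟩ = 0.06076 eV, ⟨E²⟩ = 0.005195 eV².
C_V/k_B = (⟨E²⟩ − ⟨E⟩²)/(kT)² = (0.005195 − 0.003692)/0.003782 = 0.40.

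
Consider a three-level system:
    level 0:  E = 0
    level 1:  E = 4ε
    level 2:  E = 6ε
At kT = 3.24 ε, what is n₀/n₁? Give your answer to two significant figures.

3.4

n₀/n₁ = exp[−(E₀−E₁)/kT] = exp(−(-4ε)/(3.24ε)) = exp(1.235) = 3.4.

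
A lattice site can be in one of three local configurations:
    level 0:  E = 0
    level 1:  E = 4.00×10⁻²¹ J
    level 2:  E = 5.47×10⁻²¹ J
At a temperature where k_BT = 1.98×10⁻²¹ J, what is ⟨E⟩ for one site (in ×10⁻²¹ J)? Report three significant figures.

0.732 ×10⁻²¹ J

Eᵢ/kT = 0, 2.0202, 2.7626.
Z = Σ e^(−Eᵢ/kT) = e^(−0) + e^(−2.0202) + e^(−2.7626) = 1.0000 + 0.13263 + 0.063127 = 1.1958.
⟨E⟩ = Σ Eᵢ e^(−Eᵢ/kT) / Z = (0·1.0000 + 4.00·0.13263 + 5.47·0.063127) / 1.1958 = 0.732 ×10⁻²¹ J.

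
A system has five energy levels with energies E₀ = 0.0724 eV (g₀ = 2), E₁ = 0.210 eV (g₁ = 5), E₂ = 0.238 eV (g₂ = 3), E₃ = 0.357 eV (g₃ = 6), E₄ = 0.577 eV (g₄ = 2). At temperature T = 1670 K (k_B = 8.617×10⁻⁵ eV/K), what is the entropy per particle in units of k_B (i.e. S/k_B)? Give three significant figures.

k_BT = 8.617×10⁻⁵ × 1670 K = 0.14390 eV.
Eᵢ/kT = 0.50313, 1.4593, 1.6539, 2.4809, 4.0097.
Z = Σ gᵢe^(−Eᵢ/kT) = 2·e^(−0.50313) + 5·e^(−1.4593) + 3·e^(−1.6539) + 6·e^(−2.4809) + 2·e^(−4.0097) = 1.2093 + 1.1620 + 0.57391 + 0.50201 + 0.036278 = 3.4835.
⟨E⟩ = Σ EᵢPᵢ = 0.19185 eV.
S/k_B = ln Z + ⟨E⟩/kT = ln(3.4835) + 0.19185/0.14390 = 1.2480 + 1.3332 = 2.58.

2.58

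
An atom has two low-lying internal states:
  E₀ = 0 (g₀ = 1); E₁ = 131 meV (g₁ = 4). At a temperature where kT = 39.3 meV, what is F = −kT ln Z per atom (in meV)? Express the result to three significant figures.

Eᵢ/kT = 0, 3.3333.
Z = Σ gᵢe^(−Eᵢ/kT) = 1·e^(−0) + 4·e^(−3.3333) = 1.0000 + 0.14270 = 1.1427.
F = −kT ln Z = −39.3 × ln(1.1427) = −39.3 × 0.13339 = -5.24 meV.

-5.24 meV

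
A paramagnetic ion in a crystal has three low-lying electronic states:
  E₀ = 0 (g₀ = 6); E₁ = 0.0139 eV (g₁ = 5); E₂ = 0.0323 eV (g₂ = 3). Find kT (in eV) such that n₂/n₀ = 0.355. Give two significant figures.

0.094 eV

n₂/n₀ = (g₂/g₀) exp[−(E₂−E₀)/kT] = 0.355.
⇒ (E₂−E₀)/kT = ln((3/6)/0.355) = ln(1.408) = 0.3422.
kT = 0.0323 eV / 0.3422 = 0.094 eV.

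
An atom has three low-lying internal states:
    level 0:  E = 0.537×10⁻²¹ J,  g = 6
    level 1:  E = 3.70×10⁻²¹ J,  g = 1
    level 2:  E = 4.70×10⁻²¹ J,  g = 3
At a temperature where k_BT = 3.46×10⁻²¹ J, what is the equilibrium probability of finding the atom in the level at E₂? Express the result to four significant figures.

0.1234

Eᵢ/kT = 0.155202, 1.06936, 1.35838.
Z = Σ gᵢe^(−Eᵢ/kT) = 6·e^(−0.155202) + 1·e^(−1.06936) + 3·e^(−1.35838) = 5.13745 + 0.343228 + 0.771231 = 6.25191.
P₂ = g₂ e^(−E₂/kT) / Z = 0.771231/6.25191 = 0.1234.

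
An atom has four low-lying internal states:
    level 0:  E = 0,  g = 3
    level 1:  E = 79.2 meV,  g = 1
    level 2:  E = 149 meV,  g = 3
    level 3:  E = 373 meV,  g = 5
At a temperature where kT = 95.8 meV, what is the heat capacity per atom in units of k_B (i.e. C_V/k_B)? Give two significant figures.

0.63

Eᵢ/kT = 0, 0.8267, 1.555, 3.894.
Z = Σ gᵢe^(−Eᵢ/kT) = 3·e^(−0) + 1·e^(−0.8267) + 3·e^(−1.555) + 5·e^(−3.894) = 3.000 + 0.4375 + 0.6336 + 0.1018 = 4.173.
⟨E⟩ = 40.03 meV, ⟨E²⟩ = 7423 meV².
C_V/k_B = (⟨E²⟩ − ⟨E⟩²)/(kT)² = (7423 − 1602)/9178 = 0.63.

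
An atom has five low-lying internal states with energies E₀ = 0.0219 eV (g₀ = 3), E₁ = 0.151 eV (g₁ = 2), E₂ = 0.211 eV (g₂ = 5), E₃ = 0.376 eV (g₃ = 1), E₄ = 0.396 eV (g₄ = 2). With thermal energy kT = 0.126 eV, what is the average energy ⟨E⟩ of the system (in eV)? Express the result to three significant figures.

0.0946 eV

Eᵢ/kT = 0.17381, 1.1984, 1.6746, 2.9841, 3.1429.
Z = Σ gᵢe^(−Eᵢ/kT) = 3·e^(−0.17381) + 2·e^(−1.1984) + 5·e^(−1.6746) + 1·e^(−2.9841) + 2·e^(−3.1429) = 2.5214 + 0.60335 + 0.93692 + 0.050585 + 0.086315 = 4.1986.
⟨E⟩ = Σ Eᵢ gᵢe^(−Eᵢ/kT) / Z = (0.0219·2.5214 + 0.151·0.60335 + 0.211·0.93692 + 0.376·0.050585 + 0.396·0.086315) / 4.1986 = 0.0946 eV.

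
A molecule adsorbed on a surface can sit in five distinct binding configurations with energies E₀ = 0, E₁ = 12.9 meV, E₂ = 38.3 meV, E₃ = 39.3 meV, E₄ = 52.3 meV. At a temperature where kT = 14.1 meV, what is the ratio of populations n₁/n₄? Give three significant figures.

n₁/n₄ = exp[−(E₁−E₄)/kT] = exp(−(-39.4 meV)/(14.1 meV)) = exp(2.7943) = 16.4.

16.4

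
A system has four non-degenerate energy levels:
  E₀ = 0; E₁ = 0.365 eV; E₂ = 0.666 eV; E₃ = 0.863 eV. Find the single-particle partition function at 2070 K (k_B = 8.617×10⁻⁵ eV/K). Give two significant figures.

Z = 1.2

k_BT = 8.617×10⁻⁵ × 2070 K = 0.1784 eV.
Eᵢ/kT = 0, 2.046, 3.733, 4.837.
Z = Σ e^(−Eᵢ/kT) = e^(−0) + e^(−2.046) + e^(−3.733) + e^(−4.837) = 1.000 + 0.1293 + 0.02392 + 0.007931 = 1.161.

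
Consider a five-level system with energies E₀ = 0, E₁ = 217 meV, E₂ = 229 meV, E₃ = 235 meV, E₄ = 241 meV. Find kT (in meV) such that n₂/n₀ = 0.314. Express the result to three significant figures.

n₂/n₀ = exp[−(E₂−E₀)/kT] = 0.314.
⇒ (E₂−E₀)/kT = ln(1/0.314) = ln(3.1847) = 1.1584.
kT = 229 meV / 1.1584 = 198 meV.

198 meV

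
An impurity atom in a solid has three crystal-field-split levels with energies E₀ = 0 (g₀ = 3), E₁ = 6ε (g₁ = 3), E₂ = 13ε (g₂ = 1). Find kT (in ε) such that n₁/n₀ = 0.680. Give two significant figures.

16 ε

n₁/n₀ = (g₁/g₀) exp[−(E₁−E₀)/kT] = 0.680.
⇒ (E₁−E₀)/kT = ln((3/3)/0.680) = ln(1.471) = 0.3859.
kT = 6ε / 0.3859 = 16 ε.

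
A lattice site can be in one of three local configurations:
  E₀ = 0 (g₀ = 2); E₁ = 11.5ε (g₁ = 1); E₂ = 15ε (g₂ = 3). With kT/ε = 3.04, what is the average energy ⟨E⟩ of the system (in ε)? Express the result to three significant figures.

0.286 ε

Eᵢ/kT = 0, 3.7829, 4.9342.
Z = Σ gᵢe^(−Eᵢ/kT) = 2·e^(−0) + 1·e^(−3.7829) + 3·e^(−4.9342) = 2.0000 + 0.022757 + 0.021589 = 2.0443.
⟨E⟩ = Σ Eᵢ gᵢe^(−Eᵢ/kT) / Z = (0·2.0000 + 11.5·0.022757 + 15·0.021589) / 2.0443 = 0.286 ε.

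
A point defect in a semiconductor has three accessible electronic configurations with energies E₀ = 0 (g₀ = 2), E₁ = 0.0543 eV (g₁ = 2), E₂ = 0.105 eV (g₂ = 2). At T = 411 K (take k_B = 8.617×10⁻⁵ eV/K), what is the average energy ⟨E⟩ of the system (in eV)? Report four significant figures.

k_BT = 8.617×10⁻⁵ × 411 K = 0.0354159 eV.
Eᵢ/kT = 0, 1.53321, 2.96477.
Z = Σ gᵢe^(−Eᵢ/kT) = 2·e^(−0) + 2·e^(−1.53321) + 2·e^(−2.96477) = 2.00000 + 0.431683 + 0.103145 = 2.53483.
⟨E⟩ = Σ Eᵢ gᵢe^(−Eᵢ/kT) / Z = (0·2.00000 + 0.0543·0.431683 + 0.105·0.103145) / 2.53483 = 0.01352 eV.

0.01352 eV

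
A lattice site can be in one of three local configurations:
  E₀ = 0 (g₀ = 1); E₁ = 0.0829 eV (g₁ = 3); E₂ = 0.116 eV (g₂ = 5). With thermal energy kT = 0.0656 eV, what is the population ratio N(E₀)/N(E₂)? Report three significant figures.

n₀/n₂ = (g₀/g₂) exp[−(E₀−E₂)/kT] = (1/5) × exp(−(-0.116 eV)/(0.0656 eV)) = (1/5) × exp(1.7683) = 1.17.

1.17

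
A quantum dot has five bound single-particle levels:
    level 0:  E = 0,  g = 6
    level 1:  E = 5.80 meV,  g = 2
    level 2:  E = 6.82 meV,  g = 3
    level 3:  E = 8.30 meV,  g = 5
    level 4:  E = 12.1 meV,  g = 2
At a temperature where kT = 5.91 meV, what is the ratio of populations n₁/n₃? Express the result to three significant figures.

n₁/n₃ = (g₁/g₃) exp[−(E₁−E₃)/kT] = (2/5) × exp(−(-2.50 meV)/(5.91 meV)) = (2/5) × exp(0.42301) = 0.611.

0.611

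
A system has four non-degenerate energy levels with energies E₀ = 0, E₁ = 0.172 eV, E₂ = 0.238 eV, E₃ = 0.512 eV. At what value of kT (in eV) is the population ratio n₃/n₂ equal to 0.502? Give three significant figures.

n₃/n₂ = exp[−(E₃−E₂)/kT] = 0.502.
⇒ (E₃−E₂)/kT = ln(1/0.502) = ln(1.9920) = 0.68914.
kT = 0.274 eV / 0.68914 = 0.398 eV.

0.398 eV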